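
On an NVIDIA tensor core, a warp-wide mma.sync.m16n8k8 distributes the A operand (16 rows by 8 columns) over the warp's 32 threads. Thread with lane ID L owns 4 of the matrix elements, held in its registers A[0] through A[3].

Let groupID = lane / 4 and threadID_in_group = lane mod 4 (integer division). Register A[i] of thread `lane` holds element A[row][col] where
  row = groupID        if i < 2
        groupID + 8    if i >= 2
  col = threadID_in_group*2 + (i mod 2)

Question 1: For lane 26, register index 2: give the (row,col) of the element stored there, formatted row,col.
14,4

lane 26: gr=6 (26/4), th=2 (26%4)
i=2: r=6+8=14, c=2*2+0=4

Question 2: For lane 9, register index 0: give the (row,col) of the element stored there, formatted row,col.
lane 9: g=2 (9/4), t=1 (9%4)
i=0: r=2+0=2, c=1*2+0=2

2,2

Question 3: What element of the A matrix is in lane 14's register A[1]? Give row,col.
lane 14=>14/4=3, 14 mod 4=2
i=1  r:3+0=>3  c:2·2+1=>5

3,5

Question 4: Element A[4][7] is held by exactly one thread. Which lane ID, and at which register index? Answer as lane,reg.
r=4⇒gr=4,Rb=0  c=7⇒th=3,odd=1
L=4*4+3=19  i=0*2+1=1

19,1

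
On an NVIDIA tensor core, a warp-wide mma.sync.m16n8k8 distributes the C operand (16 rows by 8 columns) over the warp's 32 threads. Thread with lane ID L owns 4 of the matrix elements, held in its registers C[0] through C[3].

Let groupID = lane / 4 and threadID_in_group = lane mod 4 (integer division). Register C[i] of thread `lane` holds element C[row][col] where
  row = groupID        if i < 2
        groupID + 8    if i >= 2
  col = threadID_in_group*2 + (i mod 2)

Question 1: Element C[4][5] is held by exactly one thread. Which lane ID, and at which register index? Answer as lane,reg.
r:4=>grp=4,rB=0  c:5=>tig=2,lo=1
L=4*4+2=18  i=0*2+1=1

18,1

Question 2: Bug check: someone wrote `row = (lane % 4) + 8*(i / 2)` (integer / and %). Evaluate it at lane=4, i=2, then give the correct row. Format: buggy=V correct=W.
buggy=8 correct=9

`(lane % 4) + 8*(i / 2)`[4,2]⇒8
L=4⇒gr=4>>2=1, th=4&3=0
[2]⇒row 1+8=9  col 0·2+0=0
row: 8 vs 9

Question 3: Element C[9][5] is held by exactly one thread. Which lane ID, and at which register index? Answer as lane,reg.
6,3

r=9->g=1,rb=1  c=5->t=2,b0=1
L=1*4+2=6  i=1*2+1=3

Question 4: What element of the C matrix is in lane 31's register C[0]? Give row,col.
7,6

L=31⇒gr=31>>2=7, th=31&3=3
[0]⇒row 7+0=7  col 3·2+0=6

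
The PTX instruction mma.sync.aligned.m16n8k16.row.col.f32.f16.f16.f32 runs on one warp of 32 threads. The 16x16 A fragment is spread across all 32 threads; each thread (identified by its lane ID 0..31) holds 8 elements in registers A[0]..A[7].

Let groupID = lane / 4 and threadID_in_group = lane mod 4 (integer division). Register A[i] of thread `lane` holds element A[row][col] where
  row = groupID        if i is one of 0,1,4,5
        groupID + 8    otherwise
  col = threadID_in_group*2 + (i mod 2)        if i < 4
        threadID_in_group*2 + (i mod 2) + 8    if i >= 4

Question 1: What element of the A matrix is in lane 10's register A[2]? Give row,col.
10,4

lane 10: gr=2 (10/4), th=2 (10%4)
i=2: r=2+8=10, c=2*2+0+0=4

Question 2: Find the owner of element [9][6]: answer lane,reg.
7,2

r=9→G=1,rhi=1  c=6→chi=0,T=3,p=0
L=1*4+3=7  i=0*4+1*2+0=2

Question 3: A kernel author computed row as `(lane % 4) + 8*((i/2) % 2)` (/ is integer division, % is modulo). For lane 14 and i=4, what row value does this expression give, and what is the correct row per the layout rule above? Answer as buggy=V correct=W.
buggy=2 correct=3

`(lane % 4) + 8*((i/2) % 2)`[14,4]=>2
14: grp=3,tig=2
[4] (3+0,2*2+0+8) = (3,12)
row: 2 vs 3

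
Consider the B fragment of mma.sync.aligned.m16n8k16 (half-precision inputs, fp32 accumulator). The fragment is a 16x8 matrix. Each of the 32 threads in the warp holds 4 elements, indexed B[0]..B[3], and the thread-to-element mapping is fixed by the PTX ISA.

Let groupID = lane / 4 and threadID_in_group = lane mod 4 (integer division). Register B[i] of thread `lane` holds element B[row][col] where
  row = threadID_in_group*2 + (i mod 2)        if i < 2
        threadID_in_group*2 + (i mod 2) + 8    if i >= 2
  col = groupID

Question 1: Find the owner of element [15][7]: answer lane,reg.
c=7⇒gr=7  r=15⇒Rb=1,th=3,odd=1
L=7*4+3=31  i=1*2+1=3

31,3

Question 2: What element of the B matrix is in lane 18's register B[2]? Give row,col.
12,4

L=18->g=18>>2=4, t=18&3=2
[2]->row 2·2+0+8=12  col g=4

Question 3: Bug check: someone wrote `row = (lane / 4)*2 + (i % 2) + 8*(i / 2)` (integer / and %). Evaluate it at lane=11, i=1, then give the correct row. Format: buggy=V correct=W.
buggy=5 correct=7

`(lane / 4)*2 + (i % 2) + 8*(i / 2)`[11,1]=>5
lane 11=>11/4=2, 11 mod 4=3
i=1  r:2·3+1+0=>7  c:2
row: 5 vs 7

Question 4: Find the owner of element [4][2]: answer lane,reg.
c=2⇒gr=2  r=4⇒Rb=0,th=2,odd=0
L=2*4+2=10  i=0*2+0=0

10,0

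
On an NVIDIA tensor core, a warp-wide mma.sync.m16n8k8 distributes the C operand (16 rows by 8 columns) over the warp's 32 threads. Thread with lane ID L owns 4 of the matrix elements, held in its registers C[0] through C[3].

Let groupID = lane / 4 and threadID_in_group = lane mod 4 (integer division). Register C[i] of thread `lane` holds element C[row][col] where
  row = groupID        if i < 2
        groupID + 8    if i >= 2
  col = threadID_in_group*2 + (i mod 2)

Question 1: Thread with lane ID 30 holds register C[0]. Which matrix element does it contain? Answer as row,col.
30: G=7,T=2
[0] (7+0,2*2+0) = (7,4)

7,4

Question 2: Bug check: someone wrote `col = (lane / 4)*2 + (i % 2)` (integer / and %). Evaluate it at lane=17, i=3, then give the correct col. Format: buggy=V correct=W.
`(lane / 4)*2 + (i % 2)`[17,3]->9
lane 17: gid=4 (17/4), tid=1 (17%4)
i=3: r=4+8=12, c=1*2+1=3
col: 9 vs 3

buggy=9 correct=3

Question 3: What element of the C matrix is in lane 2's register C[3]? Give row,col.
8,5

L=2⇒gr=2>>2=0, th=2&3=2
[3]⇒row 0+8=8  col 2·2+1=5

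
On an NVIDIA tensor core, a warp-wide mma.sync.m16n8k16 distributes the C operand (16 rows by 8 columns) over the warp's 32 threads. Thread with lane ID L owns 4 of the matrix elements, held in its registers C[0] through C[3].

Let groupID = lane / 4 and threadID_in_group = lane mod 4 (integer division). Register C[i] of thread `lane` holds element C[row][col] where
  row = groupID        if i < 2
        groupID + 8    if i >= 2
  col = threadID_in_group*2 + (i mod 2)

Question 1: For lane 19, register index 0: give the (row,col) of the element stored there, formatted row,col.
lane 19: grp=4 (19/4), tig=3 (19%4)
i=0: r=4+0=4, c=3*2+0=6

4,6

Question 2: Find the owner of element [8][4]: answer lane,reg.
2,2

r=8⇒gr=0,Rb=1  c=4⇒th=2,odd=0
L=0*4+2=2  i=1*2+0=2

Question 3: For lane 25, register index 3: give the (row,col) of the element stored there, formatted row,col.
14,3

25: g=6,t=1
[3] (6+8,1*2+1) = (14,3)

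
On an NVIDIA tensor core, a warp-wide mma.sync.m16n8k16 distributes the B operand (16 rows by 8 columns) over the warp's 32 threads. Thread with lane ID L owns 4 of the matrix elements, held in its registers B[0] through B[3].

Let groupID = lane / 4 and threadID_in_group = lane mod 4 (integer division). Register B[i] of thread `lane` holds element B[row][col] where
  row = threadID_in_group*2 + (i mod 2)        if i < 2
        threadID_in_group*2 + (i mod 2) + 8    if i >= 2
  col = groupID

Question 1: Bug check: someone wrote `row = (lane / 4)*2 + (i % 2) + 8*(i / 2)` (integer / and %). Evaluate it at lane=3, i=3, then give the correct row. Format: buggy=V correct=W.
`(lane / 4)*2 + (i % 2) + 8*(i / 2)`[3,3]⇒9
L=3⇒gr=3>>2=0, th=3&3=3
[3]⇒row 3·2+1+8=15  col gr=0
row: 9 vs 15

buggy=9 correct=15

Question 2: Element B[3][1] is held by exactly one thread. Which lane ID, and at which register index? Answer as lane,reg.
5,1

c=1->g=1  r=3->rb=0,t=1,b0=1
L=1*4+1=5  i=0*2+1=1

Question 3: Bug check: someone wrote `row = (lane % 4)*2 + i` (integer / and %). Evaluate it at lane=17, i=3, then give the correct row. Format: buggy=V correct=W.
`(lane % 4)*2 + i`[17,3]->5
17: gid=4,tid=1
[3] (1*2+1+8,4) = (11,4)
row: 5 vs 11

buggy=5 correct=11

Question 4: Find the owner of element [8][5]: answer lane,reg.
c=5⇒gr=5  r=8⇒Rb=1,th=0,odd=0
L=5*4+0=20  i=1*2+0=2

20,2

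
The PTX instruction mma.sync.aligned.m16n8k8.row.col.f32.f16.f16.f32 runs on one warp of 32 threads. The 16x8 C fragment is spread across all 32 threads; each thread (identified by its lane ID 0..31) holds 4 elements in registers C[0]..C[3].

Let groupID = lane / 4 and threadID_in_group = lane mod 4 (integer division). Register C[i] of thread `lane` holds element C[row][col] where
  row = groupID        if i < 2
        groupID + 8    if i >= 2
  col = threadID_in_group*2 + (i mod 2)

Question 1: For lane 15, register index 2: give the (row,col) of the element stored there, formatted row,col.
L=15=>grp=15>>2=3, tig=15&3=3
[2]=>row 3+8=11  col 3·2+0=6

11,6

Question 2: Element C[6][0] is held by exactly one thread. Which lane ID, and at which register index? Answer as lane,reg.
24,0

r=6→G=6,rhi=0  c=0→T=0,p=0
L=6*4+0=24  i=0*2+0=0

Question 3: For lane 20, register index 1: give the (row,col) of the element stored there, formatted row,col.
L=20⇒gr=20>>2=5, th=20&3=0
[1]⇒row 5+0=5  col 0·2+1=1

5,1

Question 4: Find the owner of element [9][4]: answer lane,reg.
6,2

r=9→G=1,rhi=1  c=4→T=2,p=0
L=1*4+2=6  i=1*2+0=2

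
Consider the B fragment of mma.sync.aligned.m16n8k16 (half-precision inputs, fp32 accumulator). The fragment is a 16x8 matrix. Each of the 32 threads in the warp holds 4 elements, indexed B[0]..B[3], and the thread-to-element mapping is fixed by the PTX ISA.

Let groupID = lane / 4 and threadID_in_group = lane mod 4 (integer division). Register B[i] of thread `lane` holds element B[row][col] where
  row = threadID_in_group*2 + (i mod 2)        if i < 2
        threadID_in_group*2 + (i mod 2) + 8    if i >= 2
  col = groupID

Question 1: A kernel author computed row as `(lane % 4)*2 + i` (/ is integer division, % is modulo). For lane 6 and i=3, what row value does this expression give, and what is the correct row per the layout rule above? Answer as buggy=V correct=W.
`(lane % 4)*2 + i`[6,3]->7
6: gid=1,tid=2
[3] (2*2+1+8,1) = (13,1)
row: 7 vs 13

buggy=7 correct=13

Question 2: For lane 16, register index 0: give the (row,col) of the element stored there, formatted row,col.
lane 16: gr=4 (16/4), th=0 (16%4)
i=0: r=0*2+0+0=0, c=gr=4

0,4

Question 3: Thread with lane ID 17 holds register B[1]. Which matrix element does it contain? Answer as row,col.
3,4

L=17→G=17>>2=4, T=17&3=1
[1]→row 1·2+1+0=3  col G=4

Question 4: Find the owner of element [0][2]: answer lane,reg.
c=2⇒gr=2  r=0⇒Rb=0,th=0,odd=0
L=2*4+0=8  i=0*2+0=0

8,0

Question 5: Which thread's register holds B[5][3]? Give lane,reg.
c=3⇒gr=3  r=5⇒Rb=0,th=2,odd=1
L=3*4+2=14  i=0*2+1=1

14,1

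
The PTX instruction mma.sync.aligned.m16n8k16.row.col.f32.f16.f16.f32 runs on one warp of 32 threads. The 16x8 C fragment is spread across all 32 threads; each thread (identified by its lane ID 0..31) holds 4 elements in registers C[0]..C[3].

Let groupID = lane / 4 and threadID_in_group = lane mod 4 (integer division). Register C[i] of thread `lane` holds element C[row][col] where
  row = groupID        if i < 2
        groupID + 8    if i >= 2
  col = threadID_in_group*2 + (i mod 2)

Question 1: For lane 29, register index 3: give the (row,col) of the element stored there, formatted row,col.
15,3

lane 29->29/4=7, 29 mod 4=1
i=3  r:7+8->15  c:2·1+1->3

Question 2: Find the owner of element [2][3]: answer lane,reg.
r: 2->gid=2,r8=0  c: 3->tid=1,i&1=1
L=2*4+1=9  i=0*2+1=1

9,1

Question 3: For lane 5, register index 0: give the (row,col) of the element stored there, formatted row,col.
lane 5: gr=1 (5/4), th=1 (5%4)
i=0: r=1+0=1, c=1*2+0=2

1,2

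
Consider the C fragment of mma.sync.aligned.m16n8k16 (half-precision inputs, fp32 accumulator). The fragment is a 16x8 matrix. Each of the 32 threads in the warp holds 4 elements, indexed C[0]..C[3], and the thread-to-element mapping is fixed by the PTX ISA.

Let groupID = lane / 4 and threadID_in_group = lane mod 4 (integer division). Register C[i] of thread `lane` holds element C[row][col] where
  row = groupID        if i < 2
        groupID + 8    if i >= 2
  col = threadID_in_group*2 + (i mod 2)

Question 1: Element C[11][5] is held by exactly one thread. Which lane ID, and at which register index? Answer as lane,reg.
r=11→G=3,rhi=1  c=5→T=2,p=1
L=3*4+2=14  i=1*2+1=3

14,3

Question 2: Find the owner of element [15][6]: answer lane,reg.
31,2

r:15=>grp=7,rB=1  c:6=>tig=3,lo=0
L=7*4+3=31  i=1*2+0=2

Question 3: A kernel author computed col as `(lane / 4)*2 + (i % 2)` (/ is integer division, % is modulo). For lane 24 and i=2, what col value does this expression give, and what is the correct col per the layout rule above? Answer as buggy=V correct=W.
`(lane / 4)*2 + (i % 2)`[24,2]=>12
lane 24: grp=6 (24/4), tig=0 (24%4)
i=2: r=6+8=14, c=0*2+0=0
col: 12 vs 0

buggy=12 correct=0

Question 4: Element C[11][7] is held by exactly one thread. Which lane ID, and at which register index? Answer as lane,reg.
15,3

r: 11->gid=3,r8=1  c: 7->tid=3,i&1=1
L=3*4+3=15  i=1*2+1=3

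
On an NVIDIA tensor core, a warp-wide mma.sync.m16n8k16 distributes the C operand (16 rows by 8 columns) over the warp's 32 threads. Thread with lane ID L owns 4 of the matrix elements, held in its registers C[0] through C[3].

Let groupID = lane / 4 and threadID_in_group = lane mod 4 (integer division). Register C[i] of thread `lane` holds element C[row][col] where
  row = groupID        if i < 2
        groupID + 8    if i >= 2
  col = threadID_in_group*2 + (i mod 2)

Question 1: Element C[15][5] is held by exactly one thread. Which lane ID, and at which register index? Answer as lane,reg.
30,3

r=15→G=7,rhi=1  c=5→T=2,p=1
L=7*4+2=30  i=1*2+1=3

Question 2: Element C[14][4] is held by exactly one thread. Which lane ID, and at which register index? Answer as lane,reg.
26,2

r:14=>grp=6,rB=1  c:4=>tig=2,lo=0
L=6*4+2=26  i=1*2+0=2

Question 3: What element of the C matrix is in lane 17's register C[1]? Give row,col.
lane 17=>17/4=4, 17 mod 4=1
i=1  r:4+0=>4  c:2·1+1=>3

4,3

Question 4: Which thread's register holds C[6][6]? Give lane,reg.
r: 6->gid=6,r8=0  c: 6->tid=3,i&1=0
L=6*4+3=27  i=0*2+0=0

27,0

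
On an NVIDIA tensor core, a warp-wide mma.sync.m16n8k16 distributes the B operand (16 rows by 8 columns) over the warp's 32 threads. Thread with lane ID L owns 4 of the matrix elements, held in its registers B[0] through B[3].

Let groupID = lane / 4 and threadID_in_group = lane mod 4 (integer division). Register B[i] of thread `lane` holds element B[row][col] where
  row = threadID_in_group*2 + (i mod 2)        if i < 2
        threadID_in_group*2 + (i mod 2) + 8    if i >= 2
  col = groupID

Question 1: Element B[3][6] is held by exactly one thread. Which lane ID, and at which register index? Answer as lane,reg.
c: 6->gid=6  r: 3->r8=0,tid=1,i&1=1
L=6*4+1=25  i=0*2+1=1

25,1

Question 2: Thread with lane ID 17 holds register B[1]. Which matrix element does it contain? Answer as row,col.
3,4

lane 17->17/4=4, 17 mod 4=1
i=1  r:2·1+1+0->3  c:4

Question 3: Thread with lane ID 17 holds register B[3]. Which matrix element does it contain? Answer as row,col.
lane 17⇒17/4=4, 17 mod 4=1
i=3  r:2·1+1+8⇒11  c:4

11,4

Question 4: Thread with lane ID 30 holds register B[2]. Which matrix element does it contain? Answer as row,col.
12,7

lane 30->30/4=7, 30 mod 4=2
i=2  r:2·2+0+8->12  c:7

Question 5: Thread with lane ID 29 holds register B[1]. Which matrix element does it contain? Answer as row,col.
lane 29=>29/4=7, 29 mod 4=1
i=1  r:2·1+1+0=>3  c:7

3,7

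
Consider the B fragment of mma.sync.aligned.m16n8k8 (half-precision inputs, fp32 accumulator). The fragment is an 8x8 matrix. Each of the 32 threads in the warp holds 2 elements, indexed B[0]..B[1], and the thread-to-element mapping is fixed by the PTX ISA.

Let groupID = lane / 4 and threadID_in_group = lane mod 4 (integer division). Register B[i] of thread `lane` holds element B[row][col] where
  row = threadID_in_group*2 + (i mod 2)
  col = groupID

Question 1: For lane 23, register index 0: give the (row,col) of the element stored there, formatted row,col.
6,5

lane 23: grp=5 (23/4), tig=3 (23%4)
i=0: r=3*2+0=6, c=grp=5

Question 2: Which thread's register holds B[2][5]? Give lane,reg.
c: 5->gid=5  r: 2->tid=1,i&1=0
L=5*4+1=21  i=0=0

21,0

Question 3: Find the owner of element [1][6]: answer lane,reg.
24,1

c=6⇒gr=6  r=1⇒th=0,odd=1
L=6*4+0=24  i=1=1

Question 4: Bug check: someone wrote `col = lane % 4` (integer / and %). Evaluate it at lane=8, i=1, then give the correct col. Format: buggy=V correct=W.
`lane % 4`[8,1]⇒0
8: gr=2,th=0
[1] (0*2+1,2) = (1,2)
col: 0 vs 2

buggy=0 correct=2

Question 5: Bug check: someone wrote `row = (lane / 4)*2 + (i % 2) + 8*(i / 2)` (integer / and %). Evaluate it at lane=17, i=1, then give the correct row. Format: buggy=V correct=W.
`(lane / 4)*2 + (i % 2) + 8*(i / 2)`[17,1]->9
17: gid=4,tid=1
[1] (1*2+1,4) = (3,4)
row: 9 vs 3

buggy=9 correct=3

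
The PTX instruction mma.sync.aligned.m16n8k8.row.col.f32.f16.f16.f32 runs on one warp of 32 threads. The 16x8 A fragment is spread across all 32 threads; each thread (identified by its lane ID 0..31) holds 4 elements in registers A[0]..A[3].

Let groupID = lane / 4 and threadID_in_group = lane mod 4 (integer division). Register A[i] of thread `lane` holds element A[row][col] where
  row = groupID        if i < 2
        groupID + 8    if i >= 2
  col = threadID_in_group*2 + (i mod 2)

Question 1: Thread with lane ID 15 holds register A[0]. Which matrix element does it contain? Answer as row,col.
lane 15->15/4=3, 15 mod 4=3
i=0  r:3+0->3  c:2·3+0->6

3,6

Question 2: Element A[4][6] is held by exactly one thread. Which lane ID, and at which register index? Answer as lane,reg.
19,0

r=4->g=4,rb=0  c=6->t=3,b0=0
L=4*4+3=19  i=0*2+0=0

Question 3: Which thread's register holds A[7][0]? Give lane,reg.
28,0

r=7->g=7,rb=0  c=0->t=0,b0=0
L=7*4+0=28  i=0*2+0=0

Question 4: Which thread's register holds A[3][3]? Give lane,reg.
13,1

r=3→G=3,rhi=0  c=3→T=1,p=1
L=3*4+1=13  i=0*2+1=1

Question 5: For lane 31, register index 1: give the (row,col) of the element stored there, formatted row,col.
lane 31: gid=7 (31/4), tid=3 (31%4)
i=1: r=7+0=7, c=3*2+1=7

7,7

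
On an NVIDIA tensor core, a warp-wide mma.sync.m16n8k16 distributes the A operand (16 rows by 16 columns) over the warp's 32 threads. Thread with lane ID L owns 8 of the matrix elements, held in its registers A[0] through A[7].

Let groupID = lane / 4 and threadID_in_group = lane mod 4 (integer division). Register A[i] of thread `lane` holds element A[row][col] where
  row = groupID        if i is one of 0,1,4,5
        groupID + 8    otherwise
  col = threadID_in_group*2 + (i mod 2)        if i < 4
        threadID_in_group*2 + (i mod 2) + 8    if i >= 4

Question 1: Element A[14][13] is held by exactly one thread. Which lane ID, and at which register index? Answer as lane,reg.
26,7

r=14⇒gr=6,Rb=1  c=13⇒Cb=1,th=2,odd=1
L=6*4+2=26  i=1*4+1*2+1=7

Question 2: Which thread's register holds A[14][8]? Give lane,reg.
r=14⇒gr=6,Rb=1  c=8⇒Cb=1,th=0,odd=0
L=6*4+0=24  i=1*4+1*2+0=6

24,6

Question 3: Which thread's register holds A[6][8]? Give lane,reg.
r:6=>grp=6,rB=0  c:8=>cB=1,tig=0,lo=0
L=6*4+0=24  i=1*4+0*2+0=4

24,4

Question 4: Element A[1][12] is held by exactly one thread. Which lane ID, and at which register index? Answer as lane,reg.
6,4

r=1→G=1,rhi=0  c=12→chi=1,T=2,p=0
L=1*4+2=6  i=1*4+0*2+0=4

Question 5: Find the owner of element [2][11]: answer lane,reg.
9,5

r=2→G=2,rhi=0  c=11→chi=1,T=1,p=1
L=2*4+1=9  i=1*4+0*2+1=5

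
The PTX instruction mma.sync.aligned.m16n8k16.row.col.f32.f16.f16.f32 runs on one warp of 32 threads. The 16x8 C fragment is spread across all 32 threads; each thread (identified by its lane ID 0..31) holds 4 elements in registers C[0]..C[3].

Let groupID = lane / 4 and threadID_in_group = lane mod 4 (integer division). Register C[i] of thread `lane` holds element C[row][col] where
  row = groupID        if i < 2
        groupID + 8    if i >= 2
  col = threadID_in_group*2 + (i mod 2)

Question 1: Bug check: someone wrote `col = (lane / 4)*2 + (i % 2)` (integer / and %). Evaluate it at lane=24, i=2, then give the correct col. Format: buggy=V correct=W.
`(lane / 4)*2 + (i % 2)`[24,2]⇒12
lane 24⇒24/4=6, 24 mod 4=0
i=2  r:6+8⇒14  c:2·0+0⇒0
col: 12 vs 0

buggy=12 correct=0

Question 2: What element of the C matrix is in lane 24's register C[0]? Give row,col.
6,0

L=24→G=24>>2=6, T=24&3=0
[0]→row 6+0=6  col 0·2+0=0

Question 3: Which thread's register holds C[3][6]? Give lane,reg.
15,0

r:3=>grp=3,rB=0  c:6=>tig=3,lo=0
L=3*4+3=15  i=0*2+0=0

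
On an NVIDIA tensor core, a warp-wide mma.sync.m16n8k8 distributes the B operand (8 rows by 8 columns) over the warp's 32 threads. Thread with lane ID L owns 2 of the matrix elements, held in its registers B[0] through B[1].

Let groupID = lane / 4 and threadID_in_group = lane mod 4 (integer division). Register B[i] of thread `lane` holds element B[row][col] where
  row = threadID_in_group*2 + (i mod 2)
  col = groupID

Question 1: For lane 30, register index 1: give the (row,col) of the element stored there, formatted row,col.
5,7

lane 30: grp=7 (30/4), tig=2 (30%4)
i=1: r=2*2+1=5, c=grp=7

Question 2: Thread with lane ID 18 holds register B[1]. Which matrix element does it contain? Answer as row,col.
5,4

18: g=4,t=2
[1] (2*2+1,4) = (5,4)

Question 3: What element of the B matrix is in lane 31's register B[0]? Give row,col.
6,7

lane 31: G=7 (31/4), T=3 (31%4)
i=0: r=3*2+0=6, c=G=7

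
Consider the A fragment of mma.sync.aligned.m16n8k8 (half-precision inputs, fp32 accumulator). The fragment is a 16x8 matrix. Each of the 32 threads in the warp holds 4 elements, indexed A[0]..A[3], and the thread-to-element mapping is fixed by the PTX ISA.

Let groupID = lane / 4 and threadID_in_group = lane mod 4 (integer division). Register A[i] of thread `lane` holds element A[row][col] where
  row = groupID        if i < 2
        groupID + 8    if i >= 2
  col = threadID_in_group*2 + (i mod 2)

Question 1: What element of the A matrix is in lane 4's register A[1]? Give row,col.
1,1

lane 4: gr=1 (4/4), th=0 (4%4)
i=1: r=1+0=1, c=0*2+1=1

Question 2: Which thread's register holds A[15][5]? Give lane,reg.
30,3

r=15→G=7,rhi=1  c=5→T=2,p=1
L=7*4+2=30  i=1*2+1=3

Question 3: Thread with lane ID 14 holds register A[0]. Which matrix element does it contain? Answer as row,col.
lane 14: g=3 (14/4), t=2 (14%4)
i=0: r=3+0=3, c=2*2+0=4

3,4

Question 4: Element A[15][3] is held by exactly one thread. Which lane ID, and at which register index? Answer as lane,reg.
r=15→G=7,rhi=1  c=3→T=1,p=1
L=7*4+1=29  i=1*2+1=3

29,3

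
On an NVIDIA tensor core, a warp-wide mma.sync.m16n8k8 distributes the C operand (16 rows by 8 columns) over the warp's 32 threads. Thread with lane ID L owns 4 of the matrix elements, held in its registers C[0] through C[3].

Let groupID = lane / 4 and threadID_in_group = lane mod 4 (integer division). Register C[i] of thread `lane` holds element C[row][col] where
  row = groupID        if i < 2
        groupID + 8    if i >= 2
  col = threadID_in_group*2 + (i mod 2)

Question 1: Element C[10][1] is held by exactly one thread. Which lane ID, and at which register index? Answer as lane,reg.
r=10->g=2,rb=1  c=1->t=0,b0=1
L=2*4+0=8  i=1*2+1=3

8,3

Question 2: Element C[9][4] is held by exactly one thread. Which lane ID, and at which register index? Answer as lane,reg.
r:9=>grp=1,rB=1  c:4=>tig=2,lo=0
L=1*4+2=6  i=1*2+0=2

6,2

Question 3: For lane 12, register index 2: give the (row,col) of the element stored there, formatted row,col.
lane 12: gid=3 (12/4), tid=0 (12%4)
i=2: r=3+8=11, c=0*2+0=0

11,0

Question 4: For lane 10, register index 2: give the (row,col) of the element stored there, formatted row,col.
10,4

10: gr=2,th=2
[2] (2+8,2*2+0) = (10,4)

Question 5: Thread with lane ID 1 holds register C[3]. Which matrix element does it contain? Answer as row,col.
lane 1: G=0 (1/4), T=1 (1%4)
i=3: r=0+8=8, c=1*2+1=3

8,3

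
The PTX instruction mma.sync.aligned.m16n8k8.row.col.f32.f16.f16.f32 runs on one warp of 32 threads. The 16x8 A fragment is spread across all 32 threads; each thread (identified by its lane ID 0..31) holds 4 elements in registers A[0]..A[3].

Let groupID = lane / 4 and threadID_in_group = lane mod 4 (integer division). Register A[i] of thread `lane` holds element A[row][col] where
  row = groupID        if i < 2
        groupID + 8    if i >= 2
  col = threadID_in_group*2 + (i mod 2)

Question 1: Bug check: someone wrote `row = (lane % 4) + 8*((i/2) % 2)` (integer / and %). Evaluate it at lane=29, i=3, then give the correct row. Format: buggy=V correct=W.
buggy=9 correct=15

`(lane % 4) + 8*((i/2) % 2)`[29,3]⇒9
lane 29: gr=7 (29/4), th=1 (29%4)
i=3: r=7+8=15, c=1*2+1=3
row: 9 vs 15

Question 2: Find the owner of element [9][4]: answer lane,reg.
6,2

r:9=>grp=1,rB=1  c:4=>tig=2,lo=0
L=1*4+2=6  i=1*2+0=2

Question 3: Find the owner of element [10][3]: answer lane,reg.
9,3

r=10→G=2,rhi=1  c=3→T=1,p=1
L=2*4+1=9  i=1*2+1=3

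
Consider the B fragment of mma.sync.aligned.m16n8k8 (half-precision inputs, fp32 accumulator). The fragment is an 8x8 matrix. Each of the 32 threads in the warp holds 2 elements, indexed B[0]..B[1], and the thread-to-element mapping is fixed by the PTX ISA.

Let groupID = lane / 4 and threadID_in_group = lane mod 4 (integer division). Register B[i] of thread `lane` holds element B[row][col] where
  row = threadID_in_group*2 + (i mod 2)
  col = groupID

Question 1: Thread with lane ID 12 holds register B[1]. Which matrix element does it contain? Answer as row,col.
1,3

12: gr=3,th=0
[1] (0*2+1,3) = (1,3)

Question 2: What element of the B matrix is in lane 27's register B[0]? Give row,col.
lane 27->27/4=6, 27 mod 4=3
i=0  r:2·3+0->6  c:6

6,6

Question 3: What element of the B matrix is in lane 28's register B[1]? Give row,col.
1,7

L=28->gid=28>>2=7, tid=28&3=0
[1]->row 0·2+1=1  col gid=7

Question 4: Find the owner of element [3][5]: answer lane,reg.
21,1

c:5=>grp=5  r:3=>tig=1,lo=1
L=5*4+1=21  i=1=1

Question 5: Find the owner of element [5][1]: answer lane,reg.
6,1

c=1⇒gr=1  r=5⇒th=2,odd=1
L=1*4+2=6  i=1=1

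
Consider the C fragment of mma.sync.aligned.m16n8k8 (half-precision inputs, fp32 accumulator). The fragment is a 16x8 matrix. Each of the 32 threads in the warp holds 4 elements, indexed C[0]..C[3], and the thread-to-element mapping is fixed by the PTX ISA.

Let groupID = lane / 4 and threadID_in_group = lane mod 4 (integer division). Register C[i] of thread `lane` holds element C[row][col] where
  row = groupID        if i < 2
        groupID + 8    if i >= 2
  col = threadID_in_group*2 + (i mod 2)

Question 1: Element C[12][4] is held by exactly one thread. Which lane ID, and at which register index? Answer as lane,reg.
r:12=>grp=4,rB=1  c:4=>tig=2,lo=0
L=4*4+2=18  i=1*2+0=2

18,2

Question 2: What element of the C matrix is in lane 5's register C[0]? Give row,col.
1,2

5: grp=1,tig=1
[0] (1+0,1*2+0) = (1,2)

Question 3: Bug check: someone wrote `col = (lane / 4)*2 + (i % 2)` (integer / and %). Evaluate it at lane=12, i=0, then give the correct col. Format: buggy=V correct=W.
`(lane / 4)*2 + (i % 2)`[12,0]=>6
L=12=>grp=12>>2=3, tig=12&3=0
[0]=>row 3+0=3  col 0·2+0=0
col: 6 vs 0

buggy=6 correct=0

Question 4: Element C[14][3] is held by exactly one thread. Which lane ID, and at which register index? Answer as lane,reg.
25,3

r=14→G=6,rhi=1  c=3→T=1,p=1
L=6*4+1=25  i=1*2+1=3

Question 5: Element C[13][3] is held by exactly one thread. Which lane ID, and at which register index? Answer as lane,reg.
21,3

r: 13->gid=5,r8=1  c: 3->tid=1,i&1=1
L=5*4+1=21  i=1*2+1=3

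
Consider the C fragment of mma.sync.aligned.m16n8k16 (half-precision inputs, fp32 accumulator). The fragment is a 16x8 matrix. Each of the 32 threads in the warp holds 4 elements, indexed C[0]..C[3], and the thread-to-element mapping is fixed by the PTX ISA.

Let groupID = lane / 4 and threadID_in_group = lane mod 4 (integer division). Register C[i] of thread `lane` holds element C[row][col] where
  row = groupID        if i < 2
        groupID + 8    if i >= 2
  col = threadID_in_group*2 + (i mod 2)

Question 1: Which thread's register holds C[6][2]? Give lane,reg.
25,0

r:6=>grp=6,rB=0  c:2=>tig=1,lo=0
L=6*4+1=25  i=0*2+0=0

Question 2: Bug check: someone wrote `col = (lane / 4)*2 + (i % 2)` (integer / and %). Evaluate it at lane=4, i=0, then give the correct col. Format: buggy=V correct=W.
buggy=2 correct=0

`(lane / 4)*2 + (i % 2)`[4,0]→2
lane 4→4/4=1, 4 mod 4=0
i=0  r:1+0→1  c:2·0+0→0
col: 2 vs 0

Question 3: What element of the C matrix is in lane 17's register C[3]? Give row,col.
L=17->g=17>>2=4, t=17&3=1
[3]->row 4+8=12  col 1·2+1=3

12,3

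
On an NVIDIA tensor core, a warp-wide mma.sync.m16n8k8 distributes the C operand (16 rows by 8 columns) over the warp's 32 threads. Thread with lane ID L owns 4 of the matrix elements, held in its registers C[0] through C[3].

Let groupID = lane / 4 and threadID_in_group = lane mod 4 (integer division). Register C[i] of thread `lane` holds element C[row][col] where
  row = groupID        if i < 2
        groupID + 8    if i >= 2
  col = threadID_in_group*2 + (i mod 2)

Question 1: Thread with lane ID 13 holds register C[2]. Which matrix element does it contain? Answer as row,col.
11,2

13: grp=3,tig=1
[2] (3+8,1*2+0) = (11,2)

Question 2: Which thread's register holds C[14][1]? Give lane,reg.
24,3

r=14→G=6,rhi=1  c=1→T=0,p=1
L=6*4+0=24  i=1*2+1=3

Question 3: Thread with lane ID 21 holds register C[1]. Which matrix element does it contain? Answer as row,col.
5,3

lane 21=>21/4=5, 21 mod 4=1
i=1  r:5+0=>5  c:2·1+1=>3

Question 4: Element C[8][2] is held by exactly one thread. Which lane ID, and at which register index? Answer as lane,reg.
1,2

r=8⇒gr=0,Rb=1  c=2⇒th=1,odd=0
L=0*4+1=1  i=1*2+0=2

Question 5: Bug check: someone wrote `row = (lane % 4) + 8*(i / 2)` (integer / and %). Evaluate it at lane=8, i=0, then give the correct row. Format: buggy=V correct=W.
`(lane % 4) + 8*(i / 2)`[8,0]⇒0
lane 8⇒8/4=2, 8 mod 4=0
i=0  r:2+0⇒2  c:2·0+0⇒0
row: 0 vs 2

buggy=0 correct=2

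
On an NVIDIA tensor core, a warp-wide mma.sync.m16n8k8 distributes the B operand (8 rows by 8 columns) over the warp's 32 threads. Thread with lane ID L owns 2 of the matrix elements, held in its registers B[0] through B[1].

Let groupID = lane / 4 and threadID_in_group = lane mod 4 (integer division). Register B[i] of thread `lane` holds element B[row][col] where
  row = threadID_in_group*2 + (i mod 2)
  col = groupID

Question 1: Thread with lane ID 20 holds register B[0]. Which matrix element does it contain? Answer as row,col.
0,5

L=20=>grp=20>>2=5, tig=20&3=0
[0]=>row 0·2+0=0  col grp=5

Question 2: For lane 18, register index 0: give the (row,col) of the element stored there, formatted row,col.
lane 18: grp=4 (18/4), tig=2 (18%4)
i=0: r=2*2+0=4, c=grp=4

4,4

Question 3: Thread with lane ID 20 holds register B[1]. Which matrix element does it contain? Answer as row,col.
20: G=5,T=0
[1] (0*2+1,5) = (1,5)

1,5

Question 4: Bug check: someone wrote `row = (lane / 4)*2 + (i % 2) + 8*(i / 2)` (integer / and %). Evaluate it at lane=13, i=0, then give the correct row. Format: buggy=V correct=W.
buggy=6 correct=2

`(lane / 4)*2 + (i % 2) + 8*(i / 2)`[13,0]->6
L=13->g=13>>2=3, t=13&3=1
[0]->row 1·2+0=2  col g=3
row: 6 vs 2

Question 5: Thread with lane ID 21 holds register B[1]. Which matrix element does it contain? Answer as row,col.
L=21=>grp=21>>2=5, tig=21&3=1
[1]=>row 1·2+1=3  col grp=5

3,5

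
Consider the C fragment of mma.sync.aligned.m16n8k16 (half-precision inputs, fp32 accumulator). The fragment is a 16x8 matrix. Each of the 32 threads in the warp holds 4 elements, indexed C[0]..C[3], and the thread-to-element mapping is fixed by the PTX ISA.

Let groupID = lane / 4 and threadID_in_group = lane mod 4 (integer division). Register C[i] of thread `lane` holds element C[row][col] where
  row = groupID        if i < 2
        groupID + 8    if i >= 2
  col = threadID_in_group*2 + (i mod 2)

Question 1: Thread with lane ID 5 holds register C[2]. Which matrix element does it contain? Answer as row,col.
9,2

L=5=>grp=5>>2=1, tig=5&3=1
[2]=>row 1+8=9  col 1·2+0=2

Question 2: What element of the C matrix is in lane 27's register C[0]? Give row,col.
6,6

27: grp=6,tig=3
[0] (6+0,3*2+0) = (6,6)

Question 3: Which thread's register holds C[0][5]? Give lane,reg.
2,1

r=0→G=0,rhi=0  c=5→T=2,p=1
L=0*4+2=2  i=0*2+1=1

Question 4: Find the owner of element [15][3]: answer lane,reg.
29,3

r=15→G=7,rhi=1  c=3→T=1,p=1
L=7*4+1=29  i=1*2+1=3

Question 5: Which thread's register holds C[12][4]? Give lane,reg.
18,2

r=12⇒gr=4,Rb=1  c=4⇒th=2,odd=0
L=4*4+2=18  i=1*2+0=2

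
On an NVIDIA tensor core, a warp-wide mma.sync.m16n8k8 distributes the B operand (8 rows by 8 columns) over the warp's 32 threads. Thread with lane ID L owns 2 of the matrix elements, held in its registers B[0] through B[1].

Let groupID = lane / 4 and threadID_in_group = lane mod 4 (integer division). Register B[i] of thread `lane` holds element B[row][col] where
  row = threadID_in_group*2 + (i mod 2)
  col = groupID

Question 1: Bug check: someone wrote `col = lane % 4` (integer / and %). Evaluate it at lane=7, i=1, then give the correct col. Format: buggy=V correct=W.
buggy=3 correct=1

`lane % 4`[7,1]=>3
7: grp=1,tig=3
[1] (3*2+1,1) = (7,1)
col: 3 vs 1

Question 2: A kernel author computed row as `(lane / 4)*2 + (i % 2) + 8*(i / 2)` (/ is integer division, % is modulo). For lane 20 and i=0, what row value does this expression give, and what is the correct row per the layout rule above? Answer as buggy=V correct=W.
`(lane / 4)*2 + (i % 2) + 8*(i / 2)`[20,0]->10
lane 20: gid=5 (20/4), tid=0 (20%4)
i=0: r=0*2+0=0, c=gid=5
row: 10 vs 0

buggy=10 correct=0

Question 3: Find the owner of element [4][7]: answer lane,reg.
c:7=>grp=7  r:4=>tig=2,lo=0
L=7*4+2=30  i=0=0

30,0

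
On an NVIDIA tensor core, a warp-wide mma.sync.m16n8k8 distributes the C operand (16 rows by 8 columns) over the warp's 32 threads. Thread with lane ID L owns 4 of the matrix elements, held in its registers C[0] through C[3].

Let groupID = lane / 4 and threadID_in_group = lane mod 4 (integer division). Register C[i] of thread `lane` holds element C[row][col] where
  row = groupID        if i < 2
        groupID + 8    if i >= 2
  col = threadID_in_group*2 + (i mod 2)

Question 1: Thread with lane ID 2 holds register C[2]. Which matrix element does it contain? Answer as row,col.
8,4

2: grp=0,tig=2
[2] (0+8,2*2+0) = (8,4)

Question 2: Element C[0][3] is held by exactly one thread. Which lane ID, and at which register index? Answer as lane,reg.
r=0→G=0,rhi=0  c=3→T=1,p=1
L=0*4+1=1  i=0*2+1=1

1,1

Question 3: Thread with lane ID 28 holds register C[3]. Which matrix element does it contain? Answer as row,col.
15,1

L=28→G=28>>2=7, T=28&3=0
[3]→row 7+8=15  col 0·2+1=1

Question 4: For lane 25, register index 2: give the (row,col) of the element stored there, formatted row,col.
lane 25: gid=6 (25/4), tid=1 (25%4)
i=2: r=6+8=14, c=1*2+0=2

14,2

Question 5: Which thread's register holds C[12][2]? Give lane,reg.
r=12⇒gr=4,Rb=1  c=2⇒th=1,odd=0
L=4*4+1=17  i=1*2+0=2

17,2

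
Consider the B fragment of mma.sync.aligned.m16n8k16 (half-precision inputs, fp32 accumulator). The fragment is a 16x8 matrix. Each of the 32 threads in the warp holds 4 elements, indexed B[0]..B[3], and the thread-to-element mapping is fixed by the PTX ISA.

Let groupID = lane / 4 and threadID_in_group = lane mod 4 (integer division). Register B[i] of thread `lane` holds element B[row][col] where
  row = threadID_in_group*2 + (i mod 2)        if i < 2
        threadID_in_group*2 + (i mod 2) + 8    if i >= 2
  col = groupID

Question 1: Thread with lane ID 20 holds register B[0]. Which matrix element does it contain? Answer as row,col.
20: G=5,T=0
[0] (0*2+0+0,5) = (0,5)

0,5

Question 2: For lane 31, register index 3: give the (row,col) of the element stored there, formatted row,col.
31: G=7,T=3
[3] (3*2+1+8,7) = (15,7)

15,7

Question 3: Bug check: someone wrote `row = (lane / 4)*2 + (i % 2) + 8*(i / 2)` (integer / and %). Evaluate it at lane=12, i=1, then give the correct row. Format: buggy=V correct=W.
buggy=7 correct=1

`(lane / 4)*2 + (i % 2) + 8*(i / 2)`[12,1]->7
L=12->g=12>>2=3, t=12&3=0
[1]->row 0·2+1+0=1  col g=3
row: 7 vs 1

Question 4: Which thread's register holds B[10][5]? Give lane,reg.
21,2

c=5⇒gr=5  r=10⇒Rb=1,th=1,odd=0
L=5*4+1=21  i=1*2+0=2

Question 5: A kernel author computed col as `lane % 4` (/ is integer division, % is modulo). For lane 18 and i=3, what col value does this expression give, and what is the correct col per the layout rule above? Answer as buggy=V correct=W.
`lane % 4`[18,3]=>2
L=18=>grp=18>>2=4, tig=18&3=2
[3]=>row 2·2+1+8=13  col grp=4
col: 2 vs 4

buggy=2 correct=4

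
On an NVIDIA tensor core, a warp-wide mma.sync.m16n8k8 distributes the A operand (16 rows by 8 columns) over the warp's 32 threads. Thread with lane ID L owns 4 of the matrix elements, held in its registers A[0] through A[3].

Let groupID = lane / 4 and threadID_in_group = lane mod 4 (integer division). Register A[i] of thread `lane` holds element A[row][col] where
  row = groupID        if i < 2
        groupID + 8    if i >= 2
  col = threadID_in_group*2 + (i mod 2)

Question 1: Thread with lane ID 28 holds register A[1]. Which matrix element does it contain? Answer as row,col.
28: gid=7,tid=0
[1] (7+0,0*2+1) = (7,1)

7,1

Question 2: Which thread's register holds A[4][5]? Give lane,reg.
18,1

r:4=>grp=4,rB=0  c:5=>tig=2,lo=1
L=4*4+2=18  i=0*2+1=1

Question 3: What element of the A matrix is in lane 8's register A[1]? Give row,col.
2,1

8: G=2,T=0
[1] (2+0,0*2+1) = (2,1)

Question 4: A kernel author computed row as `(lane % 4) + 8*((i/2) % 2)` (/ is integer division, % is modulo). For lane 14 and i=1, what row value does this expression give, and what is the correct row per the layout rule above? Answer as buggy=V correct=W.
`(lane % 4) + 8*((i/2) % 2)`[14,1]->2
lane 14->14/4=3, 14 mod 4=2
i=1  r:3+0->3  c:2·2+1->5
row: 2 vs 3

buggy=2 correct=3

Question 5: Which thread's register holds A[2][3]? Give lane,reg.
r=2→G=2,rhi=0  c=3→T=1,p=1
L=2*4+1=9  i=0*2+1=1

9,1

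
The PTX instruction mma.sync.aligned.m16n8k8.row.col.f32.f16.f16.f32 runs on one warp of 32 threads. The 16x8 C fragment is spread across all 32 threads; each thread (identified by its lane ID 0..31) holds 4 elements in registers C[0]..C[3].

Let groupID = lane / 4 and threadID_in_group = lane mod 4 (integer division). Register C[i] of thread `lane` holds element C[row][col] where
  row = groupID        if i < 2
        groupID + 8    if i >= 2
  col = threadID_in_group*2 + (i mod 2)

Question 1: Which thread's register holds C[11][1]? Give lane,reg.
12,3

r: 11->gid=3,r8=1  c: 1->tid=0,i&1=1
L=3*4+0=12  i=1*2+1=3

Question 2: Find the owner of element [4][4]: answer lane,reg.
18,0

r:4=>grp=4,rB=0  c:4=>tig=2,lo=0
L=4*4+2=18  i=0*2+0=0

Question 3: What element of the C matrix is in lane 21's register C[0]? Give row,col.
5,2

21: grp=5,tig=1
[0] (5+0,1*2+0) = (5,2)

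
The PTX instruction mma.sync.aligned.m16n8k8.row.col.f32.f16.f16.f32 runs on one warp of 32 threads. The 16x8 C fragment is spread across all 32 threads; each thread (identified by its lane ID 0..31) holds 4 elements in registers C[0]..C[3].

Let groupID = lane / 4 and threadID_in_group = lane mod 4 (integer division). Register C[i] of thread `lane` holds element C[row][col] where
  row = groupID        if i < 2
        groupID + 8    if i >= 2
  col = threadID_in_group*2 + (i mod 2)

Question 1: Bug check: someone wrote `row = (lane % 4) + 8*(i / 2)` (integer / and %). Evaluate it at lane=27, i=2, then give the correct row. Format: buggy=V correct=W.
buggy=11 correct=14

`(lane % 4) + 8*(i / 2)`[27,2]->11
lane 27: g=6 (27/4), t=3 (27%4)
i=2: r=6+8=14, c=3*2+0=6
row: 11 vs 14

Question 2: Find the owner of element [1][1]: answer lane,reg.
4,1

r: 1->gid=1,r8=0  c: 1->tid=0,i&1=1
L=1*4+0=4  i=0*2+1=1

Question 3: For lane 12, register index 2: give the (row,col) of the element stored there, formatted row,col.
lane 12->12/4=3, 12 mod 4=0
i=2  r:3+8->11  c:2·0+0->0

11,0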